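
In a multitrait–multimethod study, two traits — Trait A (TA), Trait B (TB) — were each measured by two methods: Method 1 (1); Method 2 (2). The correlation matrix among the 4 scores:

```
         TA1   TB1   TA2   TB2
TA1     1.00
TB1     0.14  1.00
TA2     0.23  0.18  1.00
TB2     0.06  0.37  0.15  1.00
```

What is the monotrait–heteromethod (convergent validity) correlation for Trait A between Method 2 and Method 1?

Same trait (TA), different methods: r(TA2, TA1) = 0.23.

0.23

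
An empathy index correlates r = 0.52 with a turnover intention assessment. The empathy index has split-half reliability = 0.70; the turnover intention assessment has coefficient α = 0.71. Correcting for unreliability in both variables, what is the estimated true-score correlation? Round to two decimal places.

0.74

r_true = r_obs / √(r_xx · r_yy) = 0.52 / √(0.70 × 0.71) = 0.52 / √0.4970 = 0.52 / 0.7050 ≈ 0.74.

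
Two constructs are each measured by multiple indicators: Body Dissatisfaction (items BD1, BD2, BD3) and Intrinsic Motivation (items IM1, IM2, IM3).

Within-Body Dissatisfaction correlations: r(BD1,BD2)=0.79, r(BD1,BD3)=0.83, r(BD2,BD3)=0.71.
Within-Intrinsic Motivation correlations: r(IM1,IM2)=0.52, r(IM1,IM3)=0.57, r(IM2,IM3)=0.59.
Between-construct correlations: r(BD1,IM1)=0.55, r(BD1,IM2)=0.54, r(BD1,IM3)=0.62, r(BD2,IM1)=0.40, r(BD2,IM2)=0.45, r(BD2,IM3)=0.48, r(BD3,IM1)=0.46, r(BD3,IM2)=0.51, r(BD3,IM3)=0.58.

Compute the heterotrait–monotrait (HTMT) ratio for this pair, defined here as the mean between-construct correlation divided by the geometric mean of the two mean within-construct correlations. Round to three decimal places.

0.773

Mean between = 4.59/9 = 0.5100.
Mean within-BD = 2.33/3 = 0.7767; mean within-IM = 1.68/3 = 0.5600.
Geometric mean = √(0.7767 × 0.5600) = 0.6595.
HTMT = 0.5100 / 0.6595 = 0.773.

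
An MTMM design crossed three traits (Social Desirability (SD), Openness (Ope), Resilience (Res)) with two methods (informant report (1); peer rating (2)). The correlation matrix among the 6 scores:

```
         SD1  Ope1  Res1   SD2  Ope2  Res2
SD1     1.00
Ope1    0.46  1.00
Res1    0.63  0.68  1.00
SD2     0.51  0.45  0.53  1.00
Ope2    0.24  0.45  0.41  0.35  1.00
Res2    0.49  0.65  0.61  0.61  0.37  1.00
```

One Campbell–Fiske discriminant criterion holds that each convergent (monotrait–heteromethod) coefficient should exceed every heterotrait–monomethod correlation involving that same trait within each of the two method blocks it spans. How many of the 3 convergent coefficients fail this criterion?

Convergent coefficients and their comparison sets:
SD (methods 1·2): 0.51 vs {0.46, 0.35, 0.63, 0.61} → fail.
Ope (methods 1·2): 0.45 vs {0.46, 0.35, 0.68, 0.37} → fail.
Res (methods 1·2): 0.61 vs {0.63, 0.61, 0.68, 0.37} → fail.
3 of 3 fail.

3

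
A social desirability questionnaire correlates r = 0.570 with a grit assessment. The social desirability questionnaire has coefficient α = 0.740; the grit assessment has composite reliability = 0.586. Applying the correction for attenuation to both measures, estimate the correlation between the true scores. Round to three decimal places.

r_true = r_obs / √(r_xx · r_yy) = 0.570 / √(0.740 × 0.586) = 0.570 / √0.433640 = 0.570 / 0.6585 ≈ 0.866.

0.866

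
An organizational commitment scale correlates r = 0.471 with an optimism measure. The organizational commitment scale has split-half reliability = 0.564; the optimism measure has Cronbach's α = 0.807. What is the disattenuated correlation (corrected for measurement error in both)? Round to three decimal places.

0.698

r_true = r_obs / √(r_xx · r_yy) = 0.471 / √(0.564 × 0.807) = 0.471 / √0.455148 = 0.471 / 0.6746 ≈ 0.698.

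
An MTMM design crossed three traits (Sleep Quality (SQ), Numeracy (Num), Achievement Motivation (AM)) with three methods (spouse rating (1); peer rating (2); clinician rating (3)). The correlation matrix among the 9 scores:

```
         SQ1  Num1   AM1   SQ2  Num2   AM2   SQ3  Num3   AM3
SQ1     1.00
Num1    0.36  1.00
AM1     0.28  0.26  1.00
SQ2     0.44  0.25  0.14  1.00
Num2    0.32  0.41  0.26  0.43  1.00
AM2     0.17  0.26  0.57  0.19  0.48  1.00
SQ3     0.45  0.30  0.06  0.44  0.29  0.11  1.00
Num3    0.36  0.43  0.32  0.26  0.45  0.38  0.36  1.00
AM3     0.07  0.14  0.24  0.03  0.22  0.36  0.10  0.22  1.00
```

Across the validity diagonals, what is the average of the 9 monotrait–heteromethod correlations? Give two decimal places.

Convergent values: 0.44, 0.45, 0.44, 0.41, 0.43, 0.45, 0.57, 0.24, 0.36; mean = 3.79/9 = 0.42.

0.42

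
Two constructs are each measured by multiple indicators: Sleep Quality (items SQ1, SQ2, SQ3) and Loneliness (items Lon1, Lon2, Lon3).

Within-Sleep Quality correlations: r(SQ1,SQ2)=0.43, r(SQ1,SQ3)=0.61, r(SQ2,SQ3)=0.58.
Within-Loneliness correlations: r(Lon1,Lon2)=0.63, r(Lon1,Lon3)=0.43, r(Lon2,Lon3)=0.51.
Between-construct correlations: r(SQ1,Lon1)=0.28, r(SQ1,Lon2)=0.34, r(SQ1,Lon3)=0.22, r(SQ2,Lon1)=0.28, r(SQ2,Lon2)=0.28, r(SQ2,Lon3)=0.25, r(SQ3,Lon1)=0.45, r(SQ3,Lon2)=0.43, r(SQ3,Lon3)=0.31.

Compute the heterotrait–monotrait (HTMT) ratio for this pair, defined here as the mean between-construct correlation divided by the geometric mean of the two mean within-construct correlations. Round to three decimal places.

Mean heterotrait r = 2.84/9 = 0.3156.
Mean within-SQ = 1.62/3 = 0.5400; mean within-Lon = 1.57/3 = 0.5233.
Geometric mean = √(0.5400 × 0.5233) = 0.5316.
HTMT = 0.3156 / 0.5316 = 0.594.

0.594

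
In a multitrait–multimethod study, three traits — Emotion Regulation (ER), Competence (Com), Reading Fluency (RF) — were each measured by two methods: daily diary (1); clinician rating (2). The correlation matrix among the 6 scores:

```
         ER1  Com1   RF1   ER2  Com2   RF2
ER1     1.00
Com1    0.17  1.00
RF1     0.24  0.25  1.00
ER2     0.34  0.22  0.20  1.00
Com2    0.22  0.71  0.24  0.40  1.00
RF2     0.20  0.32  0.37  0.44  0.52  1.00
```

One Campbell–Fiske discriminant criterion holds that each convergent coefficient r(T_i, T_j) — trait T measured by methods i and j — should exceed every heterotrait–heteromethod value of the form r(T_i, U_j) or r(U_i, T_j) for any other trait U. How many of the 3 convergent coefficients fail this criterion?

Checking each validity diagonal entry against its comparison values:
ER (methods 1·2): 0.34 vs {0.22, 0.22, 0.20, 0.20} → pass.
Com (methods 1·2): 0.71 vs {0.22, 0.22, 0.32, 0.24} → pass.
RF (methods 1·2): 0.37 vs {0.20, 0.20, 0.24, 0.32} → pass.
0 of 3 fail.

0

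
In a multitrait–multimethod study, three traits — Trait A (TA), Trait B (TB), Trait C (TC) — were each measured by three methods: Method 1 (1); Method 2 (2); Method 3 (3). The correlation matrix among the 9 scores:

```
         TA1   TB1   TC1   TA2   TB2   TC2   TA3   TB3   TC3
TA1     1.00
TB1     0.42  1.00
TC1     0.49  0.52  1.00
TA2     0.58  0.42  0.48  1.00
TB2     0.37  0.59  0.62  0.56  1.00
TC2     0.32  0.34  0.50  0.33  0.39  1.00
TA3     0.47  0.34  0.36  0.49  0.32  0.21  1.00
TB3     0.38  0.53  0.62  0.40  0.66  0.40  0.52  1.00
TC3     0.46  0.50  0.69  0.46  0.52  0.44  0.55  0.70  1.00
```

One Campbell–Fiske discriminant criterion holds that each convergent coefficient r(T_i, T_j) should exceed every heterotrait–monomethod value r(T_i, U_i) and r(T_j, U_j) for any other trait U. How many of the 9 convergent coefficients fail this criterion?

Checking each validity diagonal entry against its comparison values:
TA (methods 1·2): 0.58 vs {0.42, 0.56, 0.49, 0.33} → pass.
TA (methods 1·3): 0.47 vs {0.42, 0.52, 0.49, 0.55} → fail.
TA (methods 2·3): 0.49 vs {0.56, 0.52, 0.33, 0.55} → fail.
TB (methods 1·2): 0.59 vs {0.42, 0.56, 0.52, 0.39} → pass.
TB (methods 1·3): 0.53 vs {0.42, 0.52, 0.52, 0.70} → fail.
TB (methods 2·3): 0.66 vs {0.56, 0.52, 0.39, 0.70} → fail.
TC (methods 1·2): 0.50 vs {0.49, 0.33, 0.52, 0.39} → fail.
TC (methods 1·3): 0.69 vs {0.49, 0.55, 0.52, 0.70} → fail.
TC (methods 2·3): 0.44 vs {0.33, 0.55, 0.39, 0.70} → fail.
7 of 9 fail.

7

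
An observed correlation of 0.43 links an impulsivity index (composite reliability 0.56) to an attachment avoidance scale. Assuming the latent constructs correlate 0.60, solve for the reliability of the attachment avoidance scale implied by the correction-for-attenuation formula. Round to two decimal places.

0.92

r_true = r_obs / √(r_xx · r_yy) ⇒ 0.60 = 0.43 / √(0.56 · r_yy).
√(0.56 · r_yy) = 0.43 / 0.60 = 0.7167; 0.56 · r_yy = 0.5137; r_yy = 0.5137 / 0.56 ≈ 0.92.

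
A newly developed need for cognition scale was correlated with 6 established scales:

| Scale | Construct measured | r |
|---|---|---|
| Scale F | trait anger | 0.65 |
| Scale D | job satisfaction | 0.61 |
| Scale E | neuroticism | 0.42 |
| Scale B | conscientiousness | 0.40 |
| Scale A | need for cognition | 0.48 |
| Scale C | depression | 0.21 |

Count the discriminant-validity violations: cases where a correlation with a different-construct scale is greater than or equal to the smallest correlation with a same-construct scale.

Convergent (same construct = need for cognition): Scale A.
Smallest convergent = 0.48. Discriminant values: 0.65, 0.61, 0.42, 0.40, 0.21; count ≥ 0.48 → 2.

2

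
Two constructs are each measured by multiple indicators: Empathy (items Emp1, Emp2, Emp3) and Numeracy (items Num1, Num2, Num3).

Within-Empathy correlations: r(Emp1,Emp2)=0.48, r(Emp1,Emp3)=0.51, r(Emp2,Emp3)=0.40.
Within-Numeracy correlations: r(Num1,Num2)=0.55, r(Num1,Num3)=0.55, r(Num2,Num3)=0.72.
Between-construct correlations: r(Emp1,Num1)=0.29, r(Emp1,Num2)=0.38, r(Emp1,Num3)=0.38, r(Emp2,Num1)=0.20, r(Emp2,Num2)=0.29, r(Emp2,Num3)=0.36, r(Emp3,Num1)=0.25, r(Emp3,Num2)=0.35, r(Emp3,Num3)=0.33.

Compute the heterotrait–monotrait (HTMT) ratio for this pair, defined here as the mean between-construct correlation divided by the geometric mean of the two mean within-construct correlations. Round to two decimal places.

0.59

Mean heterotrait r = 2.83/9 = 0.3144.
Mean within-Emp = 1.39/3 = 0.4633; mean within-Num = 1.82/3 = 0.6067.
Geometric mean = √(0.4633 × 0.6067) = 0.5302.
HTMT = 0.3144 / 0.5302 = 0.59.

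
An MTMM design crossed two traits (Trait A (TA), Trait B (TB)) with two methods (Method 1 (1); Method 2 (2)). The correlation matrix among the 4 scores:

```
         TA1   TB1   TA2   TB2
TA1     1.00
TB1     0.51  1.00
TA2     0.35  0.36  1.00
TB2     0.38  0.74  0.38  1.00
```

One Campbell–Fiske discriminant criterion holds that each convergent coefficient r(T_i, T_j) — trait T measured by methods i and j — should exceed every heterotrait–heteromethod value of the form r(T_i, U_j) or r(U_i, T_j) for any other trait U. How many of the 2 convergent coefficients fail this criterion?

1

Convergent coefficients and their comparison sets:
TA (methods 1·2): 0.35 vs {0.38, 0.36} → fail.
TB (methods 1·2): 0.74 vs {0.36, 0.38} → pass.
1 of 2 fail.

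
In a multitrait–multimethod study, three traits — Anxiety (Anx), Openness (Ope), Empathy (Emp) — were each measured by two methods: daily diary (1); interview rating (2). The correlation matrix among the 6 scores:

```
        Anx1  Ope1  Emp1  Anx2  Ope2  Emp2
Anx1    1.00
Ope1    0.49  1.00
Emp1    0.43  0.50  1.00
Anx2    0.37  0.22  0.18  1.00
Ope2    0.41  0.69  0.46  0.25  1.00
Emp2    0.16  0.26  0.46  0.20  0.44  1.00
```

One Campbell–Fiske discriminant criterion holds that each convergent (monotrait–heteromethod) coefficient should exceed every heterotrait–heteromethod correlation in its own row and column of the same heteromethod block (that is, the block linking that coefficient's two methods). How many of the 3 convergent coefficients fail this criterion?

Each convergent coefficient versus the relevant comparison correlations:
Anx (methods 1·2): 0.37 vs {0.41, 0.22, 0.16, 0.18} → fail.
Ope (methods 1·2): 0.69 vs {0.22, 0.41, 0.26, 0.46} → pass.
Emp (methods 1·2): 0.46 vs {0.18, 0.16, 0.46, 0.26} → fail.
2 of 3 fail.

2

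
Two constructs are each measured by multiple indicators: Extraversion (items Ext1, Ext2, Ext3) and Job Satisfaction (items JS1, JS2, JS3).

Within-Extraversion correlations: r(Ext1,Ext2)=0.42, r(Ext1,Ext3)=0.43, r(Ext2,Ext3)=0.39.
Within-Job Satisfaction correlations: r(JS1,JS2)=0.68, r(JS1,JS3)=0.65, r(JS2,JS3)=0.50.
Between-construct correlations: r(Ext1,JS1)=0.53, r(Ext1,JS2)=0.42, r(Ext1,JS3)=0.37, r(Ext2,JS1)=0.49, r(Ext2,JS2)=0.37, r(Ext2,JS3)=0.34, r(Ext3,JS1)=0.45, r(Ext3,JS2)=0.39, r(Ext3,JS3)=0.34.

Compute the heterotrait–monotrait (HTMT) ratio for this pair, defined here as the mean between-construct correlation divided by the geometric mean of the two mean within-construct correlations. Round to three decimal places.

Between-construct mean = 3.70/9 = 0.4111.
Mean within-Ext = 1.24/3 = 0.4133; mean within-JS = 1.83/3 = 0.6100.
Geometric mean = √(0.4133 × 0.6100) = 0.5021.
HTMT = 0.4111 / 0.5021 = 0.819.

0.819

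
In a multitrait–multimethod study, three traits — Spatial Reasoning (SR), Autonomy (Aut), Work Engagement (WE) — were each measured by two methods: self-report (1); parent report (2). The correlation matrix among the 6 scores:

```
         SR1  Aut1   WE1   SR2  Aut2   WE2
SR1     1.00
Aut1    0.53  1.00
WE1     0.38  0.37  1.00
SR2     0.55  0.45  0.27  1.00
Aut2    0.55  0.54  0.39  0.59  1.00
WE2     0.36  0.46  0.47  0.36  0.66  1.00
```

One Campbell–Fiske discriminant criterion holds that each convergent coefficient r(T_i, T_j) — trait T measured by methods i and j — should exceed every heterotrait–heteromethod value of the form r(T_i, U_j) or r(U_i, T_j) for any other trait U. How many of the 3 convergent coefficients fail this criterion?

Convergent coefficients and their comparison sets:
SR (methods 1·2): 0.55 vs {0.55, 0.45, 0.36, 0.27} → fail.
Aut (methods 1·2): 0.54 vs {0.45, 0.55, 0.46, 0.39} → fail.
WE (methods 1·2): 0.47 vs {0.27, 0.36, 0.39, 0.46} → pass.
2 of 3 fail.

2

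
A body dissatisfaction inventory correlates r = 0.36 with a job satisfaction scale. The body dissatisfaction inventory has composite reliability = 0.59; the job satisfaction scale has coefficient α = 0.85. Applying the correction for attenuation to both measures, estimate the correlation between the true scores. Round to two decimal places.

0.51

r_true = r_obs / √(r_xx · r_yy) = 0.36 / √(0.59 × 0.85) = 0.36 / √0.5015 = 0.36 / 0.7082 ≈ 0.51.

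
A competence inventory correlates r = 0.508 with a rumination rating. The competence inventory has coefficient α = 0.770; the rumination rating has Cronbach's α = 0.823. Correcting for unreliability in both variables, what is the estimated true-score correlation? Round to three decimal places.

0.638

r_true = r_obs / √(r_xx · r_yy) = 0.508 / √(0.770 × 0.823) = 0.508 / √0.633710 = 0.508 / 0.7961 ≈ 0.638.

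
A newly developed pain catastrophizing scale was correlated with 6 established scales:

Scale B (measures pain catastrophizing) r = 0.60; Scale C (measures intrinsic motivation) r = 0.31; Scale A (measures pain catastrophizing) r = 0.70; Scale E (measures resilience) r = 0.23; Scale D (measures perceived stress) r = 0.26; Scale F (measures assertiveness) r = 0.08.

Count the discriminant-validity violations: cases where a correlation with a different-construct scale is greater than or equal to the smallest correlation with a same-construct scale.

Convergent (same construct = pain catastrophizing): Scale B, Scale A.
Smallest convergent = 0.60. Discriminant values: 0.31, 0.23, 0.26, 0.08; count ≥ 0.60 → 0.

0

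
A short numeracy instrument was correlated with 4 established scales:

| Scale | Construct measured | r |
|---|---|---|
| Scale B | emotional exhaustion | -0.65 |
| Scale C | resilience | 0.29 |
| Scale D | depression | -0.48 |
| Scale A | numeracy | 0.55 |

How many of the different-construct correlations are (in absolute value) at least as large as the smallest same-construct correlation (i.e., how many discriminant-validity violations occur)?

1

Convergent (same construct = numeracy): Scale A.
Smallest convergent = 0.55. Discriminant |r|: 0.65, 0.29, 0.48; count ≥ 0.55 → 1.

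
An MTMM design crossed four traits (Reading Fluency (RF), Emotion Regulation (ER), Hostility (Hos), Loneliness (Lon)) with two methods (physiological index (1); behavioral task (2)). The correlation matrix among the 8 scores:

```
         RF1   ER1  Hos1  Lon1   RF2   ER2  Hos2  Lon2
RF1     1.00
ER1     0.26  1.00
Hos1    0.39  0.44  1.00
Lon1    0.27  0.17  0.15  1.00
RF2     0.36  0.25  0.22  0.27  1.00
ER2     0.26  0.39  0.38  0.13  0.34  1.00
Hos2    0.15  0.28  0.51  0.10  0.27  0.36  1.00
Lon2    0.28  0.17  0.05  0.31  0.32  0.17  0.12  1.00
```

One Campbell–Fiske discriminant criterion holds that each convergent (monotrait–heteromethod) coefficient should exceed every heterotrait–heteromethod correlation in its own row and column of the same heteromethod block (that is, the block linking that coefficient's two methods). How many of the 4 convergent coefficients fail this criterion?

0

Checking each validity diagonal entry against its comparison values:
RF (methods 1·2): 0.36 vs {0.26, 0.25, 0.15, 0.22, 0.28, 0.27} → pass.
ER (methods 1·2): 0.39 vs {0.25, 0.26, 0.28, 0.38, 0.17, 0.13} → pass.
Hos (methods 1·2): 0.51 vs {0.22, 0.15, 0.38, 0.28, 0.05, 0.10} → pass.
Lon (methods 1·2): 0.31 vs {0.27, 0.28, 0.13, 0.17, 0.10, 0.05} → pass.
0 of 4 fail.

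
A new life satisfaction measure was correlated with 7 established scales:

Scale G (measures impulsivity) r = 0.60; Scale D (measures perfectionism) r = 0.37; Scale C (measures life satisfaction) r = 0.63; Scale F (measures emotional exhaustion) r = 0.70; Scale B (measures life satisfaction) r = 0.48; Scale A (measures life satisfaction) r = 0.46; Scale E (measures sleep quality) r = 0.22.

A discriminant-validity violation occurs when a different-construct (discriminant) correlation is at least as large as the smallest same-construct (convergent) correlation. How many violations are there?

2

Convergent (same construct = life satisfaction): Scale C, Scale B, Scale A.
Smallest convergent = 0.46. Discriminant values: 0.60, 0.37, 0.70, 0.22; count ≥ 0.46 → 2.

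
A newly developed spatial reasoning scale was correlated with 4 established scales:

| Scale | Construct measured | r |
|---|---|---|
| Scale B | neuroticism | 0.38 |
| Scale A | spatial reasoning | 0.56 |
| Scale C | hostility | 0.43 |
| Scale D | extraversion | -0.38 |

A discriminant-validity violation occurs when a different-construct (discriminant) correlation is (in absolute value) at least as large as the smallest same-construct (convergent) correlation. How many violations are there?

Convergent (same construct = spatial reasoning): Scale A.
Smallest convergent = 0.56. Discriminant |r|: 0.38, 0.43, 0.38; count ≥ 0.56 → 0.

0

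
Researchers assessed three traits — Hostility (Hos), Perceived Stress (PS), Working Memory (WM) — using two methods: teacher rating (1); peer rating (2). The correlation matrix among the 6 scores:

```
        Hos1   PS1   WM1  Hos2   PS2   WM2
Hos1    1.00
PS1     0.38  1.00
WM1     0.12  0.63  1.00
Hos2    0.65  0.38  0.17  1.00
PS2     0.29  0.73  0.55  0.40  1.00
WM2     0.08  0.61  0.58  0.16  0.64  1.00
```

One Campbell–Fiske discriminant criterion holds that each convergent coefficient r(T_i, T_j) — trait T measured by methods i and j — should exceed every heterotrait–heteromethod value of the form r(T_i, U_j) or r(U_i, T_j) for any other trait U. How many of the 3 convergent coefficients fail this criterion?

Each convergent coefficient versus the relevant comparison correlations:
Hos (methods 1·2): 0.65 vs {0.29, 0.38, 0.08, 0.17} → pass.
PS (methods 1·2): 0.73 vs {0.38, 0.29, 0.61, 0.55} → pass.
WM (methods 1·2): 0.58 vs {0.17, 0.08, 0.55, 0.61} → fail.
1 of 3 fail.

1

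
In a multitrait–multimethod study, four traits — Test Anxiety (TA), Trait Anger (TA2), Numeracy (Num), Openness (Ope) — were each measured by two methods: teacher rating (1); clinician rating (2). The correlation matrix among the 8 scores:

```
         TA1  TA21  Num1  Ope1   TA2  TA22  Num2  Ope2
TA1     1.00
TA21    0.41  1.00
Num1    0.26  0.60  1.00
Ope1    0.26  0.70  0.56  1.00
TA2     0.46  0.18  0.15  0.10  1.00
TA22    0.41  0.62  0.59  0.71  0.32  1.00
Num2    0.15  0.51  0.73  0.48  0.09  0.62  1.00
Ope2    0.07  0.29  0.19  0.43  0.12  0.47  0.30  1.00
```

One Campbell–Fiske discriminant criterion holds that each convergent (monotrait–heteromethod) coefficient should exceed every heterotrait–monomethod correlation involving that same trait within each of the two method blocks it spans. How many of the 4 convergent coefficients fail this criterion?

Checking each validity diagonal entry against its comparison values:
TA (methods 1·2): 0.46 vs {0.41, 0.32, 0.26, 0.09, 0.26, 0.12} → pass.
TA2 (methods 1·2): 0.62 vs {0.41, 0.32, 0.60, 0.62, 0.70, 0.47} → fail.
Num (methods 1·2): 0.73 vs {0.26, 0.09, 0.60, 0.62, 0.56, 0.30} → pass.
Ope (methods 1·2): 0.43 vs {0.26, 0.12, 0.70, 0.47, 0.56, 0.30} → fail.
2 of 4 fail.

2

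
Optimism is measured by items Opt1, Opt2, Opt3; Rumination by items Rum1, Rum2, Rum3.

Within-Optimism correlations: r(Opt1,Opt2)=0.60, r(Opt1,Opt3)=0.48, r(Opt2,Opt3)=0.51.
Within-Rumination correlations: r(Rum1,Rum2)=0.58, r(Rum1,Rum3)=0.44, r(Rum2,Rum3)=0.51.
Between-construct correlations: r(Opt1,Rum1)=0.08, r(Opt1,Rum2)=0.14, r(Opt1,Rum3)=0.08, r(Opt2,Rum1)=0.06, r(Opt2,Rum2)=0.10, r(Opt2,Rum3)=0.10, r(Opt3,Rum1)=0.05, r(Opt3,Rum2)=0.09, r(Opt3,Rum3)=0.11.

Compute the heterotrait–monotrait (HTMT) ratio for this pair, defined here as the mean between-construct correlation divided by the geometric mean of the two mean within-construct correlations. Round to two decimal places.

Mean heterotrait r = 0.81/9 = 0.0900.
Mean within-Opt = 1.59/3 = 0.5300; mean within-Rum = 1.53/3 = 0.5100.
Geometric mean = √(0.5300 × 0.5100) = 0.5199.
HTMT = 0.0900 / 0.5199 = 0.17.

0.17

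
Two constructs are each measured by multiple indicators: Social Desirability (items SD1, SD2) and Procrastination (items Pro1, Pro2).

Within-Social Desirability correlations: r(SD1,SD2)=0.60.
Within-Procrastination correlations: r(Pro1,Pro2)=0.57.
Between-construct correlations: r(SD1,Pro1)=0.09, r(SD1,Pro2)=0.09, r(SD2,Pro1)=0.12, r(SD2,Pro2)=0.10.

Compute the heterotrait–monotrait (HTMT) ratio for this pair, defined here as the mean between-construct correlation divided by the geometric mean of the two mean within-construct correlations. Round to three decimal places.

Mean between = 0.40/4 = 0.1000.
Mean within-SD = 0.60/1 = 0.6000; mean within-Pro = 0.57/1 = 0.5700.
Geometric mean = √(0.6000 × 0.5700) = 0.5848.
HTMT = 0.1000 / 0.5848 = 0.171.

0.171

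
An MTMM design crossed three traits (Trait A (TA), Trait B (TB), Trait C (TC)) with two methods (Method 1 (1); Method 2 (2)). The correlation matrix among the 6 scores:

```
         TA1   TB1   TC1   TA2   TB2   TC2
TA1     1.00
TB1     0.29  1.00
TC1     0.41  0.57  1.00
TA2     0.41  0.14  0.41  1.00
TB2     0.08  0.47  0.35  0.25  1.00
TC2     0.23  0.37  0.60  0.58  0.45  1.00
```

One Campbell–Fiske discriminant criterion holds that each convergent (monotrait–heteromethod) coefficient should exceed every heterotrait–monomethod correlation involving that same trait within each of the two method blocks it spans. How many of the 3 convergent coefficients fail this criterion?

2

Checking each validity diagonal entry against its comparison values:
TA (methods 1·2): 0.41 vs {0.29, 0.25, 0.41, 0.58} → fail.
TB (methods 1·2): 0.47 vs {0.29, 0.25, 0.57, 0.45} → fail.
TC (methods 1·2): 0.60 vs {0.41, 0.58, 0.57, 0.45} → pass.
2 of 3 fail.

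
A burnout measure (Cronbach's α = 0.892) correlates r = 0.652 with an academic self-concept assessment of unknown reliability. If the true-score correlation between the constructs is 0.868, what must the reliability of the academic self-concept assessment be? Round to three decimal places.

r_true = r_obs / √(r_xx · r_yy) ⇒ 0.868 = 0.652 / √(0.892 · r_yy).
√(0.892 · r_yy) = 0.652 / 0.868 = 0.7512; 0.892 · r_yy = 0.5643; r_yy = 0.5643 / 0.892 ≈ 0.633.

0.633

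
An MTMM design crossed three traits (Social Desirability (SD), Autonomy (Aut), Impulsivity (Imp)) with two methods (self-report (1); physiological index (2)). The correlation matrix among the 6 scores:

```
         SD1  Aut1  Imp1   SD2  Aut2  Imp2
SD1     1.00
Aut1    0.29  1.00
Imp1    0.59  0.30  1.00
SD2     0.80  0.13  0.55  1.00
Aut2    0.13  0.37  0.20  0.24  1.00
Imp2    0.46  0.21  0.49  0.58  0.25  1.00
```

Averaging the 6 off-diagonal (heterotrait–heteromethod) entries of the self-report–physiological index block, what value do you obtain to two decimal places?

HTHM values (method 1 × method 2): 0.13, 0.46, 0.13, 0.21, 0.55, 0.20; mean = 1.68/6 = 0.28.

0.28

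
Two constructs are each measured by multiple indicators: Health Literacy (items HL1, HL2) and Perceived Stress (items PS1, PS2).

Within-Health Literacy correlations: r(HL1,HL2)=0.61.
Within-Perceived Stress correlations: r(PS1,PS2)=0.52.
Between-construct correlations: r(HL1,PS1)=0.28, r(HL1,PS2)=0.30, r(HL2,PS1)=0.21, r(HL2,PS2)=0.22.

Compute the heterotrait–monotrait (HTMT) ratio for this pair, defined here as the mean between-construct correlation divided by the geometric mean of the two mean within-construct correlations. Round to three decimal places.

Between-construct mean = 1.01/4 = 0.2525.
Mean within-HL = 0.61/1 = 0.6100; mean within-PS = 0.52/1 = 0.5200.
Geometric mean = √(0.6100 × 0.5200) = 0.5632.
HTMT = 0.2525 / 0.5632 = 0.448.

0.448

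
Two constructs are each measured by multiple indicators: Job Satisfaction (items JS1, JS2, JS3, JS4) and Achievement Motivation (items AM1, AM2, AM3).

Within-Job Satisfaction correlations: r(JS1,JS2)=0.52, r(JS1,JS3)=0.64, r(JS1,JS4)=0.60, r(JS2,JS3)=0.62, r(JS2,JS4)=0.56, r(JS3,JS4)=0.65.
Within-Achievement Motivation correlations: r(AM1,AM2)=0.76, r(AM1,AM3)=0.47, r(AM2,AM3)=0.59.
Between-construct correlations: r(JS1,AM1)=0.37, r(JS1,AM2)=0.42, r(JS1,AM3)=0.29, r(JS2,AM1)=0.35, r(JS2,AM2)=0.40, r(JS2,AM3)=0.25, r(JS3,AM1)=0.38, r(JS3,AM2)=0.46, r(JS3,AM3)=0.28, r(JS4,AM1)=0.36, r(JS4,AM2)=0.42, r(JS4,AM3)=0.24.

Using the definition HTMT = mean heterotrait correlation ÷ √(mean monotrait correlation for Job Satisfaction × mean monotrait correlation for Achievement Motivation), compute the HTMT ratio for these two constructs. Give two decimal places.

0.58

Mean between = 4.22/12 = 0.3517.
Mean within-JS = 3.59/6 = 0.5983; mean within-AM = 1.82/3 = 0.6067.
Geometric mean = √(0.5983 × 0.6067) = 0.6025.
HTMT = 0.3517 / 0.6025 = 0.58.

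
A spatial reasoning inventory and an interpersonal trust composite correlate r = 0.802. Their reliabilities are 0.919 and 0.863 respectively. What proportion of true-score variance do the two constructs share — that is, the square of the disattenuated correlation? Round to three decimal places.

0.811

Disattenuated r = 0.802 / √(0.919 × 0.863) = 0.802 / 0.8906 = 0.9005.
Shared true-score variance = 0.9005² = 0.8109 ≈ 0.811.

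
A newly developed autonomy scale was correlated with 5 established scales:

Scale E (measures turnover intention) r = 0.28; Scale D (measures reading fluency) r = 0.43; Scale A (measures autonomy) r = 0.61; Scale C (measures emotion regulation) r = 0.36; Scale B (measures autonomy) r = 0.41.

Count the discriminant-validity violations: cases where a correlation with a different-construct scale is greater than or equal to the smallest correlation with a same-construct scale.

Convergent (same construct = autonomy): Scale A, Scale B.
Smallest convergent = 0.41. Discriminant values: 0.28, 0.43, 0.36; count ≥ 0.41 → 1.

1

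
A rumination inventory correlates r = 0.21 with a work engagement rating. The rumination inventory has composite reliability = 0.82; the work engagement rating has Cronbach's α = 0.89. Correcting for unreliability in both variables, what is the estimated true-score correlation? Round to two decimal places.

r_true = r_obs / √(r_xx · r_yy) = 0.21 / √(0.82 × 0.89) = 0.21 / √0.7298 = 0.21 / 0.8543 ≈ 0.25.

0.25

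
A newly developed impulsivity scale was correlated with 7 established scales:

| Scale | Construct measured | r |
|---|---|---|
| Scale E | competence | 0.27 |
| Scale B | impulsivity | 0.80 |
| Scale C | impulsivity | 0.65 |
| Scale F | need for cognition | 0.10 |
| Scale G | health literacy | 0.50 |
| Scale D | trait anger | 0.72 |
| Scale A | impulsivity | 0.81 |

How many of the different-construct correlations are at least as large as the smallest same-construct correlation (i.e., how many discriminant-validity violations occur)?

1

Convergent (same construct = impulsivity): Scale B, Scale C, Scale A.
Smallest convergent = 0.65. Discriminant values: 0.27, 0.10, 0.50, 0.72; count ≥ 0.65 → 1.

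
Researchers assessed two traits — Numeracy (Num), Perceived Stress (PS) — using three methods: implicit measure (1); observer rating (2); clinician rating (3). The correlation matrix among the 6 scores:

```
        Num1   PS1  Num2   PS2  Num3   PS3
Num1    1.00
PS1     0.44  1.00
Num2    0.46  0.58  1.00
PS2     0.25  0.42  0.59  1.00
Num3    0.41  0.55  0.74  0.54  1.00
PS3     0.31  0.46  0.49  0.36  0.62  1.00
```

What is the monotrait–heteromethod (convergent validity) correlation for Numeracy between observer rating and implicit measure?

Same trait (Num), different methods: r(Num2, Num1) = 0.46.

0.46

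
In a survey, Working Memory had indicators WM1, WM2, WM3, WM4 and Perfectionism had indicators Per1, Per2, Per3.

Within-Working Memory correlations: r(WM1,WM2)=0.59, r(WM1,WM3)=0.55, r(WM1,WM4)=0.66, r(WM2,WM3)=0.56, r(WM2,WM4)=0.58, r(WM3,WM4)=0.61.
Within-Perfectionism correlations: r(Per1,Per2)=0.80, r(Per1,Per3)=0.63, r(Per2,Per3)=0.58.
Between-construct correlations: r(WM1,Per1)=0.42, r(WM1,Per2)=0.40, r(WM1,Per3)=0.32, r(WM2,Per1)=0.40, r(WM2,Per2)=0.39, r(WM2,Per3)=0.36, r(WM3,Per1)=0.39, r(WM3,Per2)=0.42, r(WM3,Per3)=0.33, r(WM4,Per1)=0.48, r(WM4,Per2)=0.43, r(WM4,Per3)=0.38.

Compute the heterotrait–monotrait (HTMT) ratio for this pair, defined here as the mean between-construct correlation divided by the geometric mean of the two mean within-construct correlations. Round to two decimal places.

0.62

Mean heterotrait r = 4.72/12 = 0.3933.
Mean within-WM = 3.55/6 = 0.5917; mean within-Per = 2.01/3 = 0.6700.
Geometric mean = √(0.5917 × 0.6700) = 0.6296.
HTMT = 0.3933 / 0.6296 = 0.62.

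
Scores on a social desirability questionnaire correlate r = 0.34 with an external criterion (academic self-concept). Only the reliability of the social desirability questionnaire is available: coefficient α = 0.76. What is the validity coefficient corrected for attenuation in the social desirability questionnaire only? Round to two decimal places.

0.39

Single correction: r_c = r_obs / √r_xx = 0.34 / √0.76 = 0.34 / 0.8718 ≈ 0.39.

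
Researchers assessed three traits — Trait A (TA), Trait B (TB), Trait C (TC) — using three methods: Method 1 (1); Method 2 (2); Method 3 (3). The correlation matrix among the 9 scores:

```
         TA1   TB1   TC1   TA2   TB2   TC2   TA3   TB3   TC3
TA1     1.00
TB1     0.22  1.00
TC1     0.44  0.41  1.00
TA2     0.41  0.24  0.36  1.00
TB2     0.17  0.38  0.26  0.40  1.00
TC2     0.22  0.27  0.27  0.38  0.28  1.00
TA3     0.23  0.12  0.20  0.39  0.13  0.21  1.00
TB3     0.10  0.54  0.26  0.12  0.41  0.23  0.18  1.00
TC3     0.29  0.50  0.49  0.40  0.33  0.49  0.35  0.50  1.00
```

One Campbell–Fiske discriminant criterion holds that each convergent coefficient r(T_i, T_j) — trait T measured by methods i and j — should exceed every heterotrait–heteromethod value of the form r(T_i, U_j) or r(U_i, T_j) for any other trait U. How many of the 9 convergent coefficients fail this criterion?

Convergent coefficients and their comparison sets:
TA (methods 1·2): 0.41 vs {0.17, 0.24, 0.22, 0.36} → pass.
TA (methods 1·3): 0.23 vs {0.10, 0.12, 0.29, 0.20} → fail.
TA (methods 2·3): 0.39 vs {0.12, 0.13, 0.40, 0.21} → fail.
TB (methods 1·2): 0.38 vs {0.24, 0.17, 0.27, 0.26} → pass.
TB (methods 1·3): 0.54 vs {0.12, 0.10, 0.50, 0.26} → pass.
TB (methods 2·3): 0.41 vs {0.13, 0.12, 0.33, 0.23} → pass.
TC (methods 1·2): 0.27 vs {0.36, 0.22, 0.26, 0.27} → fail.
TC (methods 1·3): 0.49 vs {0.20, 0.29, 0.26, 0.50} → fail.
TC (methods 2·3): 0.49 vs {0.21, 0.40, 0.23, 0.33} → pass.
4 of 9 fail.

4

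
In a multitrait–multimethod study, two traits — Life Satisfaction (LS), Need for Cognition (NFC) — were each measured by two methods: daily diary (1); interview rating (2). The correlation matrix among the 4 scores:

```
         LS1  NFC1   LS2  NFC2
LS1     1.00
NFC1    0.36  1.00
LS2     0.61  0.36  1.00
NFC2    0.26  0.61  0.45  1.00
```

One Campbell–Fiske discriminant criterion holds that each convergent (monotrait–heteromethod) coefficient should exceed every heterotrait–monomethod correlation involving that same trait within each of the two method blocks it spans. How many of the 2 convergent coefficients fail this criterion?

Each convergent coefficient versus the relevant comparison correlations:
LS (methods 1·2): 0.61 vs {0.36, 0.45} → pass.
NFC (methods 1·2): 0.61 vs {0.36, 0.45} → pass.
0 of 2 fail.

0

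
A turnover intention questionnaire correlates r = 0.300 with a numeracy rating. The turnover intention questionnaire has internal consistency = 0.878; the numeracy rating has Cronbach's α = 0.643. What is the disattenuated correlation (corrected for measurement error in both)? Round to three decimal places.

0.399

r_true = r_obs / √(r_xx · r_yy) = 0.300 / √(0.878 × 0.643) = 0.300 / √0.564554 = 0.300 / 0.7514 ≈ 0.399.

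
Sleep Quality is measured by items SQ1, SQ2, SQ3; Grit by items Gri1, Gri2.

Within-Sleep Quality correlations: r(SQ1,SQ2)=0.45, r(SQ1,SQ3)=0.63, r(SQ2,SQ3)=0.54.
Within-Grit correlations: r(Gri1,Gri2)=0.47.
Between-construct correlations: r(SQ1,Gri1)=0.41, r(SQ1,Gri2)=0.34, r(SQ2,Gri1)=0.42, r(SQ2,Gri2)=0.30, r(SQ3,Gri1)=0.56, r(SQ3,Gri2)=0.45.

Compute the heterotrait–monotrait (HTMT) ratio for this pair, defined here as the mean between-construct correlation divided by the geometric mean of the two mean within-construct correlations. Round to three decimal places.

Mean heterotrait r = 2.48/6 = 0.4133.
Mean within-SQ = 1.62/3 = 0.5400; mean within-Gri = 0.47/1 = 0.4700.
Geometric mean = √(0.5400 × 0.4700) = 0.5038.
HTMT = 0.4133 / 0.5038 = 0.820.

0.820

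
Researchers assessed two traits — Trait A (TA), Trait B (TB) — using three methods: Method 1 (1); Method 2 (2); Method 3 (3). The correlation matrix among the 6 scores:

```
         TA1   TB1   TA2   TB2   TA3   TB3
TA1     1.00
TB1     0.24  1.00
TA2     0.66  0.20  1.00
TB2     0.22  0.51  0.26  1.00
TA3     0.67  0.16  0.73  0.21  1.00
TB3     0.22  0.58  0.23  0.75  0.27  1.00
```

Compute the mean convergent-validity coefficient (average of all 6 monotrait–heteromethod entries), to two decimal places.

Convergent values: 0.66, 0.67, 0.73, 0.51, 0.58, 0.75; mean = 3.90/6 = 0.65.

0.65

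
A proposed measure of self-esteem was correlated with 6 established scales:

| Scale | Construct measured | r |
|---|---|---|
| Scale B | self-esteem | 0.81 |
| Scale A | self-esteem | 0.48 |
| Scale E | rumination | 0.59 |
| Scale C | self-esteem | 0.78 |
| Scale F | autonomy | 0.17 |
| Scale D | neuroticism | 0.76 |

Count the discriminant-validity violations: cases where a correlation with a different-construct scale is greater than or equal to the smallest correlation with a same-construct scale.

2

Convergent (same construct = self-esteem): Scale B, Scale A, Scale C.
Smallest convergent = 0.48. Discriminant values: 0.59, 0.17, 0.76; count ≥ 0.48 → 2.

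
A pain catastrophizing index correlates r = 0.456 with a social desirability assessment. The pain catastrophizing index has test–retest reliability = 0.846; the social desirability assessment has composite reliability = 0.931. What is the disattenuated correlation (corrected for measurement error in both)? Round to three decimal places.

r_true = r_obs / √(r_xx · r_yy) = 0.456 / √(0.846 × 0.931) = 0.456 / √0.787626 = 0.456 / 0.8875 ≈ 0.514.

0.514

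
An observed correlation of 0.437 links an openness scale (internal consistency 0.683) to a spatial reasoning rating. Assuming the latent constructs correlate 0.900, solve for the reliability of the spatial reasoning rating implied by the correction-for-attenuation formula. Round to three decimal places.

r_true = r_obs / √(r_xx · r_yy) ⇒ 0.900 = 0.437 / √(0.683 · r_yy).
√(0.683 · r_yy) = 0.437 / 0.900 = 0.4856; 0.683 · r_yy = 0.2358; r_yy = 0.2358 / 0.683 ≈ 0.345.

0.345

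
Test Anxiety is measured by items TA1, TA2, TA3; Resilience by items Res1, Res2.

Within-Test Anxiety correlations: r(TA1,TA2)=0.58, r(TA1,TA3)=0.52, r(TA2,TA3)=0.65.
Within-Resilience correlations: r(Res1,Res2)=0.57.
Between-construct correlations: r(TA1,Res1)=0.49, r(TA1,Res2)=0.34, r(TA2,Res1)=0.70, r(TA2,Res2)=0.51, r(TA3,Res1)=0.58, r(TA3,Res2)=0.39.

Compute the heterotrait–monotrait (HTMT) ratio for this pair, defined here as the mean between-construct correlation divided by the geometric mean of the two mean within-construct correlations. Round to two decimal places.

Mean heterotrait r = 3.01/6 = 0.5017.
Mean within-TA = 1.75/3 = 0.5833; mean within-Res = 0.57/1 = 0.5700.
Geometric mean = √(0.5833 × 0.5700) = 0.5766.
HTMT = 0.5017 / 0.5766 = 0.87.

0.87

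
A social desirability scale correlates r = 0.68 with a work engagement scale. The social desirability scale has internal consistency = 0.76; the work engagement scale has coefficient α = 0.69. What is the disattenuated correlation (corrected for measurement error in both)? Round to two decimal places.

r_true = r_obs / √(r_xx · r_yy) = 0.68 / √(0.76 × 0.69) = 0.68 / √0.5244 = 0.68 / 0.7242 ≈ 0.94.

0.94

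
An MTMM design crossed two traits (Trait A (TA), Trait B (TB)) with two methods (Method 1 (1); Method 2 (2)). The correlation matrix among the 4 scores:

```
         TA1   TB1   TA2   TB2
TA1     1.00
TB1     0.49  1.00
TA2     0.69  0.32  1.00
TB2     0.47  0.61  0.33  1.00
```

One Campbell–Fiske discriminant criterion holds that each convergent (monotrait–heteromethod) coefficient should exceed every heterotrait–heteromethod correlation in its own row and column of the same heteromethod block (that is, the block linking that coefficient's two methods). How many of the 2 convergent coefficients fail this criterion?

0

Convergent coefficients and their comparison sets:
TA (methods 1·2): 0.69 vs {0.47, 0.32} → pass.
TB (methods 1·2): 0.61 vs {0.32, 0.47} → pass.
0 of 2 fail.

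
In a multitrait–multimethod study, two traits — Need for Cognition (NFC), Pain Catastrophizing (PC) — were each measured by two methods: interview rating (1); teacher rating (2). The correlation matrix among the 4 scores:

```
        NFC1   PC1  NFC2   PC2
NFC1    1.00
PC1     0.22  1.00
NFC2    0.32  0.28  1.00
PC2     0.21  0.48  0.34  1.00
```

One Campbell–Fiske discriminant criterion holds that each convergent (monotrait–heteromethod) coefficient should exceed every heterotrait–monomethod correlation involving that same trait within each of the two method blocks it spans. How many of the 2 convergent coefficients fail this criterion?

Each convergent coefficient versus the relevant comparison correlations:
NFC (methods 1·2): 0.32 vs {0.22, 0.34} → fail.
PC (methods 1·2): 0.48 vs {0.22, 0.34} → pass.
1 of 2 fail.

1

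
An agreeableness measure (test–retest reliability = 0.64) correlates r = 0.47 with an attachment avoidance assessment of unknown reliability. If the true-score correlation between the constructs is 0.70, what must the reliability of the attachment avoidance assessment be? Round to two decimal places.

0.70

r_true = r_obs / √(r_xx · r_yy) ⇒ 0.70 = 0.47 / √(0.64 · r_yy).
√(0.64 · r_yy) = 0.47 / 0.70 = 0.6714; 0.64 · r_yy = 0.4508; r_yy = 0.4508 / 0.64 ≈ 0.70.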